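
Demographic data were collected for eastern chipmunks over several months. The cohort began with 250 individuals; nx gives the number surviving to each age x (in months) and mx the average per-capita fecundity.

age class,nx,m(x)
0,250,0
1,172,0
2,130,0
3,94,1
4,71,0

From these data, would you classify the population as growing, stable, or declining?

declining

lx = nx/n0 = nx/250: 1, 0.688, 0.52, 0.376, 0.284
R0 = Σ lx·mx = 0 + 0 + 0 + 0.376 + 0 = 0.376
R0 < 1, so the population is declining.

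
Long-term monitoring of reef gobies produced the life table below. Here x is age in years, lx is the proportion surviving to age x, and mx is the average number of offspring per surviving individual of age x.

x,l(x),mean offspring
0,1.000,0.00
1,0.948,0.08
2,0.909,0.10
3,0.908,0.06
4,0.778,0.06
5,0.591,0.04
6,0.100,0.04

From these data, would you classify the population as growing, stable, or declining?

declining

R0 = Σ lx·mx = 0 + 0.07584 + 0.0909 + 0.05448 + 0.04668 + 0.02364 + 0.004 = 0.29554
R0 < 1, so the population is declining.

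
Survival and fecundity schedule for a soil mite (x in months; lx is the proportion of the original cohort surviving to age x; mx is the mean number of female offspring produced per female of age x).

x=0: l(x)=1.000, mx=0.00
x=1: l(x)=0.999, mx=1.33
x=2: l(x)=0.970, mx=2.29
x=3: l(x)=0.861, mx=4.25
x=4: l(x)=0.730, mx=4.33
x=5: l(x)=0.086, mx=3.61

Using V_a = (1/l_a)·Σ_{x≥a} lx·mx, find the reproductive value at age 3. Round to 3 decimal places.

8.282

lx·mx for x ≥ 3: 3.65925, 3.1609, 0.31046 → sum = 7.13061
V_3 = 7.13061 / l_3 = 7.13061 / 0.861 = 8.281777… → 8.282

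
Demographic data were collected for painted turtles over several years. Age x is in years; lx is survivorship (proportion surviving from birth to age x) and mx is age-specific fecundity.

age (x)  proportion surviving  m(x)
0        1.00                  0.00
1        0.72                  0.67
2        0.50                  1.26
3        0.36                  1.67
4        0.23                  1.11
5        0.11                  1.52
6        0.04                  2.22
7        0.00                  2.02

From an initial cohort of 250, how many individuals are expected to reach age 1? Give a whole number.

Expected survivors = N0 · l_1 = 250 × 0.72 = 180 → 180

180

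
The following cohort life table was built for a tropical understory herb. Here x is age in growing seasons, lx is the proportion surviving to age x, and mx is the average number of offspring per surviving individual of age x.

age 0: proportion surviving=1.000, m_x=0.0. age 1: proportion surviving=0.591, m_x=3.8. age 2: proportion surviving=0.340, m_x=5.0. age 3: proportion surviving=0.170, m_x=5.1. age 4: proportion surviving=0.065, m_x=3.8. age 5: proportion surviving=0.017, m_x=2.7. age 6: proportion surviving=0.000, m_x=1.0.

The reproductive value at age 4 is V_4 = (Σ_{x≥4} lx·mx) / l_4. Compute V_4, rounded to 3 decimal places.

4.506

lx·mx for x ≥ 4: 0.247, 0.0459, 0 → sum = 0.2929
V_4 = 0.2929 / l_4 = 0.2929 / 0.065 = 4.506154… → 4.506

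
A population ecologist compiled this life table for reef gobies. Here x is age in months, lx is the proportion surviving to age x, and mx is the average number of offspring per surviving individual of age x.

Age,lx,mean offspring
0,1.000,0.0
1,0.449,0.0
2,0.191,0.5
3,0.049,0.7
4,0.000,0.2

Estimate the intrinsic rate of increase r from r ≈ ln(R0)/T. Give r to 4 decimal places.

R0 = Σ lx·mx = 0 + 0 + 0.0955 + 0.0343 + 0 = 0.1298
Σ x·lx·mx = 0.2939; T = 0.2939/0.1298 = 2.26425…
r ≈ ln(R0)/T = ln(0.1298)/2.26425… = -0.901737… → -0.9017

-0.9017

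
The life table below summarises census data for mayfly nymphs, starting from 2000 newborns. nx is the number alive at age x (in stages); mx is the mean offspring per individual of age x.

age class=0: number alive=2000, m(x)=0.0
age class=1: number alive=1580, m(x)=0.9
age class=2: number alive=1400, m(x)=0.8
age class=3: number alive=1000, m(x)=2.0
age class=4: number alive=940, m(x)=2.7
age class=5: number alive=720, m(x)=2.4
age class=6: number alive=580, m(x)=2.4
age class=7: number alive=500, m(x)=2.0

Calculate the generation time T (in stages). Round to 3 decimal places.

3.911

lx = nx/n0 = nx/2000: 1, 0.79, 0.7, 0.5, 0.47, 0.36, 0.29, 0.25
lx·mx: 0, 0.711, 0.56, 1, 1.269, 0.864, 0.696, 0.5 → R0 = 5.6
x·lx·mx: 0, 0.711, 1.12, 3, 5.076, 4.32, 4.176, 3.5 → Σ = 21.903
T = 21.903 / 5.6 = 3.91125 → 3.911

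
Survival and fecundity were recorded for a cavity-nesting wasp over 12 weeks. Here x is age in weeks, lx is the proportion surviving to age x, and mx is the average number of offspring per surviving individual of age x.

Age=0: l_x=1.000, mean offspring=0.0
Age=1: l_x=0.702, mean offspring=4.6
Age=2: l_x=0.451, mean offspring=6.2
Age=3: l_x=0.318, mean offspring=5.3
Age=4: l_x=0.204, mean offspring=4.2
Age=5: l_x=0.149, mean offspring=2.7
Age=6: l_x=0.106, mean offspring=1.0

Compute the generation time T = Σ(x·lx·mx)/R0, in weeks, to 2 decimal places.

2.20

lx·mx: 0, 3.2292, 2.7962, 1.6854, 0.8568, 0.4023, 0.106 → R0 = 9.0759
x·lx·mx: 0, 3.2292, 5.5924, 5.0562, 3.4272, 2.0115, 0.636 → Σ = 19.9525
T = 19.9525 / 9.0759 = 2.198405… → 2.20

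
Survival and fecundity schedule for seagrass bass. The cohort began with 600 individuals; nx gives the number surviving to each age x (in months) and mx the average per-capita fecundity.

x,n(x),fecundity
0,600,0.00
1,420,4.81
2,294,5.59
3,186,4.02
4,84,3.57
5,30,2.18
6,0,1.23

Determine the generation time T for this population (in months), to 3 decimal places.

lx = nx/n0 = nx/600: 1, 0.7, 0.49, 0.31, 0.14, 0.05, 0
lx·mx: 0, 3.367, 2.7391, 1.2462, 0.4998, 0.109, 0 → R0 = 7.9611
x·lx·mx: 0, 3.367, 5.4782, 3.7386, 1.9992, 0.545, 0 → Σ = 15.128
T = 15.128 / 7.9611 = 1.90024… → 1.900

1.900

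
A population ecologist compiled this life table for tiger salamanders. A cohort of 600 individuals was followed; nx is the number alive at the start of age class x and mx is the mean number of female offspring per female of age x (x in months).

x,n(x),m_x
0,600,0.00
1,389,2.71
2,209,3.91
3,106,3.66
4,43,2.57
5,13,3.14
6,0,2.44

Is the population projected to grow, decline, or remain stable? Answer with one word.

growing

lx = nx/n0 = nx/600: 1, 0.64833…, 0.34833…, 0.17667…, 0.07167…, 0.02167…, 0
R0 = Σ lx·mx = 0 + 1.756983… + 1.361983… + 0.6466… + 0.184183… + 0.068033… + 0 = 4.017783…
R0 > 1, so the population is growing.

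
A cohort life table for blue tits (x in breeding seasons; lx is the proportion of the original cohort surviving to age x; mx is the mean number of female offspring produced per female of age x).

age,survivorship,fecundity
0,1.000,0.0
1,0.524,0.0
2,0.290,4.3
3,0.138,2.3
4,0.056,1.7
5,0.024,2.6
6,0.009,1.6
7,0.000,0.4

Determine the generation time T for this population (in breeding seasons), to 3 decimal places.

lx·mx: 0, 0, 1.247, 0.3174, 0.0952, 0.0624, 0.0144, 0 → R0 = 1.7364
x·lx·mx: 0, 0, 2.494, 0.9522, 0.3808, 0.312, 0.0864, 0 → Σ = 4.2254
T = 4.2254 / 1.7364 = 2.433425… → 2.433

2.433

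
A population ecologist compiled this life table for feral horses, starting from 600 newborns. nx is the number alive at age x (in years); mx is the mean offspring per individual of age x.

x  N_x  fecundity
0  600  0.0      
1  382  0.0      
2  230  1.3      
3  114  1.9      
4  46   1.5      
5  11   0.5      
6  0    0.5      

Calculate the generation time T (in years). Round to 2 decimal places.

2.63

lx = nx/n0 = nx/600: 1, 0.63667…, 0.38333…, 0.19, 0.07667…, 0.01833…, 0
lx·mx: 0, 0, 0.498333…, 0.361, 0.115…, 0.009167…, 0 → R0 = 0.9835…
x·lx·mx: 0, 0, 0.996667…, 1.083, 0.46…, 0.045833…, 0 → Σ = 2.5855…
T = 2.5855… / 0.9835… = 2.628876… → 2.63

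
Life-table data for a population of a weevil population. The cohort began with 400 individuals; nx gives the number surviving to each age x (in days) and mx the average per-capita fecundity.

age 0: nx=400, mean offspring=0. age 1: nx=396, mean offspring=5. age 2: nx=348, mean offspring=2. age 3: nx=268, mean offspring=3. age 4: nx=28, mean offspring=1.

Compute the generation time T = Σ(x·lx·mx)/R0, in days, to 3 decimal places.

1.681

lx = nx/n0 = nx/400: 1, 0.99, 0.87, 0.67, 0.07
lx·mx: 0, 4.95, 1.74, 2.01, 0.07 → R0 = 8.77
x·lx·mx: 0, 4.95, 3.48, 6.03, 0.28 → Σ = 14.74
T = 14.74 / 8.77 = 1.68073… → 1.681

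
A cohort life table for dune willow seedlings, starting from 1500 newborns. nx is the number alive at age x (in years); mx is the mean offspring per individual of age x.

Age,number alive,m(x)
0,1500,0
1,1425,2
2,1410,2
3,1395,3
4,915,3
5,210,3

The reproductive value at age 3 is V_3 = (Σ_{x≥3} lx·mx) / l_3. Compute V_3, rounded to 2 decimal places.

5.42

lx = nx/n0 = nx/1500: 1, 0.95, 0.94, 0.93, 0.61, 0.14
lx·mx for x ≥ 3: 2.79, 1.83, 0.42 → sum = 5.04
V_3 = 5.04 / l_3 = 5.04 / 0.93 = 5.419355… → 5.42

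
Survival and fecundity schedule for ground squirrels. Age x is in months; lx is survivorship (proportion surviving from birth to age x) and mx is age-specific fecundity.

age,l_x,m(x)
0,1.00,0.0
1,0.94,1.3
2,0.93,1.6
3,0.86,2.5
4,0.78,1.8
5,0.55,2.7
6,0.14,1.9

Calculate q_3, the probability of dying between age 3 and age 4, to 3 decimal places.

0.093

q_3 = (l_3 − l_4) / l_3 = (0.86 − 0.78) / 0.86
     = 0.08 / 0.86 = 0.093023… → 0.093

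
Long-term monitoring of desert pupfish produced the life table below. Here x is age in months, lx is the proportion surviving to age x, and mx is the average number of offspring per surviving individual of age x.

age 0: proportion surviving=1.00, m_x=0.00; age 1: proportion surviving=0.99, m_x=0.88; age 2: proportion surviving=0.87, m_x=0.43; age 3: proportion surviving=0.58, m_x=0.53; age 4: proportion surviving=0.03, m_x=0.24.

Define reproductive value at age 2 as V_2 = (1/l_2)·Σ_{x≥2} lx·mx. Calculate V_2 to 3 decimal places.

0.792

lx·mx for x ≥ 2: 0.3741, 0.3074, 0.0072 → sum = 0.6887
V_2 = 0.6887 / l_2 = 0.6887 / 0.87 = 0.791609… → 0.792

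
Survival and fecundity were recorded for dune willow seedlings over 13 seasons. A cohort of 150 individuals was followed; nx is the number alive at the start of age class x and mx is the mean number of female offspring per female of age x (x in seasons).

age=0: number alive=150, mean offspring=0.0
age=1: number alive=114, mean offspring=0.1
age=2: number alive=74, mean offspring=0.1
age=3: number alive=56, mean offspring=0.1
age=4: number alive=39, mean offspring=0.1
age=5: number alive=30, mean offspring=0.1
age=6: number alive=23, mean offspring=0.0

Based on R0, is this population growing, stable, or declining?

lx = nx/n0 = nx/150: 1, 0.76, 0.49333…, 0.37333…, 0.26, 0.2, 0.15333…
R0 = Σ lx·mx = 0 + 0.076 + 0.049333… + 0.037333… + 0.026 + 0.02 + 0 = 0.208667…
R0 < 1, so the population is declining.

declining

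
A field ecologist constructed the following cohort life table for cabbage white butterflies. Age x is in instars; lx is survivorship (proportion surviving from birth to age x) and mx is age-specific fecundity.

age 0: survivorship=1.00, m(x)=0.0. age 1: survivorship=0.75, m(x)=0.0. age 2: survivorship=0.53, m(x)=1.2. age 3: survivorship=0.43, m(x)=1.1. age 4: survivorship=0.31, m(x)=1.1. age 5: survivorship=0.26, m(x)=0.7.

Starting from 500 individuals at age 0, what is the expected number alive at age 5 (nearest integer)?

Expected survivors = N0 · l_5 = 500 × 0.26 = 130 → 130

130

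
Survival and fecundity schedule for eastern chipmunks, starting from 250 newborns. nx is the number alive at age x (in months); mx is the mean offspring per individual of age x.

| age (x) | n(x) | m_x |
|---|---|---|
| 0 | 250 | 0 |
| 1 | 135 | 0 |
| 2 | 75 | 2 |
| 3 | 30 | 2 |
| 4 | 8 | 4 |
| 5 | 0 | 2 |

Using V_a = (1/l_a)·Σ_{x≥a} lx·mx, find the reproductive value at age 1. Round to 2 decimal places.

lx = nx/n0 = nx/250: 1, 0.54, 0.3, 0.12, 0.032, 0
lx·mx for x ≥ 1: 0, 0.6, 0.24, 0.128, 0 → sum = 0.968
V_1 = 0.968 / l_1 = 0.968 / 0.54 = 1.792593… → 1.79

1.79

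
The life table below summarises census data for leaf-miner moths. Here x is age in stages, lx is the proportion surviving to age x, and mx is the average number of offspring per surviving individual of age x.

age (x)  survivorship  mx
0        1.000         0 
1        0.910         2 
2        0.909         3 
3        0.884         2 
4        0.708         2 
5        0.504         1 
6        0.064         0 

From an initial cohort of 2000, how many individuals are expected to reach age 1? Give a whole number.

1820

Expected survivors = N0 · l_1 = 2000 × 0.910 = 1820 → 1820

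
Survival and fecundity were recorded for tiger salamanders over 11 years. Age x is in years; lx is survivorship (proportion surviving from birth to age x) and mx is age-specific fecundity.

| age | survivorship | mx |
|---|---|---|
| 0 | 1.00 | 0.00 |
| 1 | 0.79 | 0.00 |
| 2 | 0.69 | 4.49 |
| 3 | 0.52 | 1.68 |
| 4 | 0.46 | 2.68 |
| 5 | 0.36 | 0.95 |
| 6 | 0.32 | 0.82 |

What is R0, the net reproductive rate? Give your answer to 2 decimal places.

lx·mx by age: 0, 0, 3.0981, 0.8736, 1.2328, 0.342, 0.2624
R0 = Σ lx·mx = 5.8089 → 5.81

5.81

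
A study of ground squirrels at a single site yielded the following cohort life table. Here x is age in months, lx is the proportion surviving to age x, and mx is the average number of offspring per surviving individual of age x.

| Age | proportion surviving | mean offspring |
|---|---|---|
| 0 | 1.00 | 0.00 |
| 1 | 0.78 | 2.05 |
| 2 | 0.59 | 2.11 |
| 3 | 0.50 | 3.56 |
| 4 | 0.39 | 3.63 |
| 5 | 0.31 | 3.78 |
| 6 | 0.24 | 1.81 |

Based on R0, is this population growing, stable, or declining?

growing

R0 = Σ lx·mx = 0 + 1.599 + 1.2449 + 1.78 + 1.4157 + 1.1718 + 0.4344 = 7.6458
R0 > 1, so the population is growing.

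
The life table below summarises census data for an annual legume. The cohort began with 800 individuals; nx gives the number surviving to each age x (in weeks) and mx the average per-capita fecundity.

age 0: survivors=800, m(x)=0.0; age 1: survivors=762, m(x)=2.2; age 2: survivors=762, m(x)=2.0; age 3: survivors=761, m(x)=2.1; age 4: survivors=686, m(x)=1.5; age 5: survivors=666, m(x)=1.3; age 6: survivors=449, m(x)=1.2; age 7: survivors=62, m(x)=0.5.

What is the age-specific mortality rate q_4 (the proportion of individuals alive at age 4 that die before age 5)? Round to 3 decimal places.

0.029

lx = nx/n0 = nx/800: 1, 0.9525, 0.9525, 0.95125, 0.8575, 0.8325, 0.56125, 0.0775
q_4 = (l_4 − l_5) / l_4 = (0.8575 − 0.8325) / 0.8575
     = 0.025 / 0.8575 = 0.029155… → 0.029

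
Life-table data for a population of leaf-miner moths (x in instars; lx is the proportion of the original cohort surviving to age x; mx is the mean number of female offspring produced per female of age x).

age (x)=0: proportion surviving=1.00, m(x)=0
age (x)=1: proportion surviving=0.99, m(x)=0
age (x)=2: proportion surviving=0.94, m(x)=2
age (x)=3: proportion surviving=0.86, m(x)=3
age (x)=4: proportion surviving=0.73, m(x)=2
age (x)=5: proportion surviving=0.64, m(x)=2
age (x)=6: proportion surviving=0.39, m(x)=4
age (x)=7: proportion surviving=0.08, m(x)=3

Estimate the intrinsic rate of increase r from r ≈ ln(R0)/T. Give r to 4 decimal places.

R0 = Σ lx·mx = 0 + 0 + 1.88 + 2.58 + 1.46 + 1.28 + 1.56 + 0.24 = 9
Σ x·lx·mx = 34.78; T = 34.78/9 = 3.86444…
r ≈ ln(R0)/T = ln(9)/3.86444… = 0.568575… → 0.5686

0.5686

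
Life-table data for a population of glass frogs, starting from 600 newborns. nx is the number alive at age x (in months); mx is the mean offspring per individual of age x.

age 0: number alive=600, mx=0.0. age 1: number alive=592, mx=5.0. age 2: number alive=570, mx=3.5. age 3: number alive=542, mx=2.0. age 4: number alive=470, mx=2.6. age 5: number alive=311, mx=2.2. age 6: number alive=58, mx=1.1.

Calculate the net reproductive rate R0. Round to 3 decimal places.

13.348

lx = nx/n0 = nx/600: 1, 0.98667…, 0.95, 0.90333…, 0.78333…, 0.51833…, 0.09667…
lx·mx by age: 0, 4.933333…, 3.325, 1.806667…, 2.036667…, 1.140333…, 0.106333…
R0 = Σ lx·mx = 13.348333… → 13.348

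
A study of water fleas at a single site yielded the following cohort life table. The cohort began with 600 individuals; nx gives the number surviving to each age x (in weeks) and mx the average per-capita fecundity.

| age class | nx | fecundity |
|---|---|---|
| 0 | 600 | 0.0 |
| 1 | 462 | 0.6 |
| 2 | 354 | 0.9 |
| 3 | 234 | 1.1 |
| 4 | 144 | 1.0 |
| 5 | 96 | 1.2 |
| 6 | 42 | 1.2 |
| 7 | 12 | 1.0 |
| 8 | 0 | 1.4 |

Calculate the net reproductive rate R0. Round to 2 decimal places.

lx = nx/n0 = nx/600: 1, 0.77, 0.59, 0.39, 0.24, 0.16, 0.07, 0.02, 0
lx·mx by age: 0, 0.462, 0.531, 0.429, 0.24, 0.192, 0.084, 0.02, 0
R0 = Σ lx·mx = 1.958 → 1.96

1.96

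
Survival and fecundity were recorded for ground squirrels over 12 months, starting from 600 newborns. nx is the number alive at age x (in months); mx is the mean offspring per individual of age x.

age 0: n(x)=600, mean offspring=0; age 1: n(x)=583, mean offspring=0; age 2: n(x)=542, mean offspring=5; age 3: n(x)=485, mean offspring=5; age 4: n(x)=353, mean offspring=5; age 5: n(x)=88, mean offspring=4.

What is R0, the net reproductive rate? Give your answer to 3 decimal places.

12.087

lx = nx/n0 = nx/600: 1, 0.97167…, 0.90333…, 0.80833…, 0.58833…, 0.14667…
lx·mx by age: 0, 0, 4.516667…, 4.041667…, 2.941667…, 0.586667…
R0 = Σ lx·mx = 12.086667… → 12.087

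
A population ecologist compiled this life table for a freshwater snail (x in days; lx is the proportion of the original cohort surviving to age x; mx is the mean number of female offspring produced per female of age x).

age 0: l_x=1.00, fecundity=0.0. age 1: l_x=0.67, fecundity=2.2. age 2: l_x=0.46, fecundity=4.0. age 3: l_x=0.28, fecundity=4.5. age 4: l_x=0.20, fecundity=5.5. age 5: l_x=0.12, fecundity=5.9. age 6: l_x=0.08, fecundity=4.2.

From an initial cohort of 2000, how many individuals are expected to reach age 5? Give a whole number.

Expected survivors = N0 · l_5 = 2000 × 0.12 = 240 → 240

240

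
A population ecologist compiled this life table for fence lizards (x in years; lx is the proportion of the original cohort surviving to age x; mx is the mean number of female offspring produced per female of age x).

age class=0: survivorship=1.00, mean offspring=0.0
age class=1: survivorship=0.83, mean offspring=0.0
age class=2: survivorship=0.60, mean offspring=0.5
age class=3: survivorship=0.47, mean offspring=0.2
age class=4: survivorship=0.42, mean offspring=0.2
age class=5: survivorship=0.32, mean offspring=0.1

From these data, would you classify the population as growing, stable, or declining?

R0 = Σ lx·mx = 0 + 0 + 0.3 + 0.094 + 0.084 + 0.032 = 0.51
R0 < 1, so the population is declining.

declining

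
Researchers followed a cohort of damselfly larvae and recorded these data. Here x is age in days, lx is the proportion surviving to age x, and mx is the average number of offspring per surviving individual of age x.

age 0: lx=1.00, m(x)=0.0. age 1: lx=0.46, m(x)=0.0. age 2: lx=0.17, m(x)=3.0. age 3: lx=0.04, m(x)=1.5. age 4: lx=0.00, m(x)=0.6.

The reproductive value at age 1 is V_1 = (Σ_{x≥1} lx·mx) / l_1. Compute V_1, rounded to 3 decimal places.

1.239

lx·mx for x ≥ 1: 0, 0.51, 0.06, 0 → sum = 0.57
V_1 = 0.57 / l_1 = 0.57 / 0.46 = 1.23913… → 1.239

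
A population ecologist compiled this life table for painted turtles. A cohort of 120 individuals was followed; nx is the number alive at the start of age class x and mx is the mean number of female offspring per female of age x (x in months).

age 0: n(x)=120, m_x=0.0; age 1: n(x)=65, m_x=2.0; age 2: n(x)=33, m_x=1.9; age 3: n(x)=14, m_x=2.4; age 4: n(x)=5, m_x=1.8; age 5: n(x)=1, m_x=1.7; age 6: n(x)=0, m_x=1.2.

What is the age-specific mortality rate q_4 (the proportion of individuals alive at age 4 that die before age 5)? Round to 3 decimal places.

lx = nx/n0 = nx/120: 1, 0.54167…, 0.275, 0.11667…, 0.04167…, 0.00833…, 0
q_4 = (l_4 − l_5) / l_4 = (0.041667… − 0.008333…) / 0.041667…
     = 0.033333… / 0.041667… = 0.8… → 0.800

0.800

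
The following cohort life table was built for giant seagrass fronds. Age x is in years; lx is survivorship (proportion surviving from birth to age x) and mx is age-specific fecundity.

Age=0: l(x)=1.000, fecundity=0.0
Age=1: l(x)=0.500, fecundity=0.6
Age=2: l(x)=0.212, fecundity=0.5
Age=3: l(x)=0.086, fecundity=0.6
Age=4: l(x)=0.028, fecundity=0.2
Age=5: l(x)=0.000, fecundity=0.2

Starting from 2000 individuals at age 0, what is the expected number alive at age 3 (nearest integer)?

Expected survivors = N0 · l_3 = 2000 × 0.086 = 172 → 172

172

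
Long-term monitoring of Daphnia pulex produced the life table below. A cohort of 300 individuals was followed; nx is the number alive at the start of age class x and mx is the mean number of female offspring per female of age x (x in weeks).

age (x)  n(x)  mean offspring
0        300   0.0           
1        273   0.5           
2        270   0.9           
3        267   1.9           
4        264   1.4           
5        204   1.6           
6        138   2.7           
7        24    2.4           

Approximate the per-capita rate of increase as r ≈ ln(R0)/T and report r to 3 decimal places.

lx = nx/n0 = nx/300: 1, 0.91, 0.9, 0.89, 0.88, 0.68, 0.46, 0.08
R0 = Σ lx·mx = 0 + 0.455 + 0.81 + 1.691 + 1.232 + 1.088 + 1.242 + 0.192 = 6.71
Σ x·lx·mx = 26.312; T = 26.312/6.71 = 3.92131…
r ≈ ln(R0)/T = ln(6.71)/3.92131… = 0.48545… → 0.485

0.485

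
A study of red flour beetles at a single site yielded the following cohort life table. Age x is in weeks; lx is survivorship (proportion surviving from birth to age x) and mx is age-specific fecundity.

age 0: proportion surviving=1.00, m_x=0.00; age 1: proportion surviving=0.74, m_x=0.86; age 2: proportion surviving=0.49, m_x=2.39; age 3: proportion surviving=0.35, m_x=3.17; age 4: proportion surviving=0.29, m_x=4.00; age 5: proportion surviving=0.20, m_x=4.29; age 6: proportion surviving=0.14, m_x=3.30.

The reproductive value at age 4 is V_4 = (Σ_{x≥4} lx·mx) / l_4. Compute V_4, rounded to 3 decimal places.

lx·mx for x ≥ 4: 1.16, 0.858, 0.462 → sum = 2.48
V_4 = 2.48 / l_4 = 2.48 / 0.29 = 8.551724… → 8.552

8.552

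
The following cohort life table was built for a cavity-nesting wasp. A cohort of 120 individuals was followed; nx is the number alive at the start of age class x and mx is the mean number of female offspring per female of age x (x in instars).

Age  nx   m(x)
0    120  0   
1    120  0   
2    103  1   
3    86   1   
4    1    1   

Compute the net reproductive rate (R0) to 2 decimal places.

lx = nx/n0 = nx/120: 1, 1, 0.85833…, 0.71667…, 0.00833…
lx·mx by age: 0, 0, 0.858333…, 0.716667…, 0.008333…
R0 = Σ lx·mx = 1.583333… → 1.58

1.58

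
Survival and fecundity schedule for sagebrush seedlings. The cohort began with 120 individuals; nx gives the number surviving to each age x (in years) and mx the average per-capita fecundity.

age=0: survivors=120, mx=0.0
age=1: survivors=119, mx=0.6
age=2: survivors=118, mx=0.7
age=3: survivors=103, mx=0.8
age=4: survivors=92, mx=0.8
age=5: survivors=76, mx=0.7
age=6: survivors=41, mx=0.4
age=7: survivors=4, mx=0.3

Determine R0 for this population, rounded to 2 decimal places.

3.17

lx = nx/n0 = nx/120: 1, 0.99167…, 0.98333…, 0.85833…, 0.76667…, 0.63333…, 0.34167…, 0.03333…
lx·mx by age: 0, 0.595…, 0.688333…, 0.686667…, 0.613333…, 0.443333…, 0.136667…, 0.01…
R0 = Σ lx·mx = 3.173333… → 3.17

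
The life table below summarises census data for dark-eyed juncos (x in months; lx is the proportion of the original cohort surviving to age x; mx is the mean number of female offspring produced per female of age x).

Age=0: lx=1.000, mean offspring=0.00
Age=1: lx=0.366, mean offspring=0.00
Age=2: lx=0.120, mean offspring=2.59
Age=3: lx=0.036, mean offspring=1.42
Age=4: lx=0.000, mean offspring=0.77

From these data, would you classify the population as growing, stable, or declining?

R0 = Σ lx·mx = 0 + 0 + 0.3108 + 0.05112 + 0 = 0.36192
R0 < 1, so the population is declining.

declining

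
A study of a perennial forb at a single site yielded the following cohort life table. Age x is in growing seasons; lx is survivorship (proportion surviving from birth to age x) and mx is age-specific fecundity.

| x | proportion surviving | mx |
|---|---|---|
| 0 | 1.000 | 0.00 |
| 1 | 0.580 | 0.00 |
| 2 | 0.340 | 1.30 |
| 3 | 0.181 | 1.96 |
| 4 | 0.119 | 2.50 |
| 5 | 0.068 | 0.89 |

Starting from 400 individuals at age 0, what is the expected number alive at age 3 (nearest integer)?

72

Expected survivors = N0 · l_3 = 400 × 0.181 = 72.4 → 72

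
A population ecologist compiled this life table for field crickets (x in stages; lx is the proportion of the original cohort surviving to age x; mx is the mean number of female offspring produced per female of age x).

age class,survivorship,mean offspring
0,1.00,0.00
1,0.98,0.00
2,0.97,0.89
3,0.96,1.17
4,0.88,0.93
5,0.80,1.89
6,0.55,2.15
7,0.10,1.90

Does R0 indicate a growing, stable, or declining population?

R0 = Σ lx·mx = 0 + 0 + 0.8633 + 1.1232 + 0.8184 + 1.512 + 1.1825 + 0.19 = 5.6894
R0 > 1, so the population is growing.

growing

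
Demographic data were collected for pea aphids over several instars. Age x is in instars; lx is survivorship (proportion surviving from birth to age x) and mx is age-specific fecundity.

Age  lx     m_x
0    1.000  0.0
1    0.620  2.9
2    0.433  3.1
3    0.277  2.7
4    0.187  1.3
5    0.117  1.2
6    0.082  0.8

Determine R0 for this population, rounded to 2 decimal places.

4.34

lx·mx by age: 0, 1.798, 1.3423, 0.7479, 0.2431, 0.1404, 0.0656
R0 = Σ lx·mx = 4.3373 → 4.34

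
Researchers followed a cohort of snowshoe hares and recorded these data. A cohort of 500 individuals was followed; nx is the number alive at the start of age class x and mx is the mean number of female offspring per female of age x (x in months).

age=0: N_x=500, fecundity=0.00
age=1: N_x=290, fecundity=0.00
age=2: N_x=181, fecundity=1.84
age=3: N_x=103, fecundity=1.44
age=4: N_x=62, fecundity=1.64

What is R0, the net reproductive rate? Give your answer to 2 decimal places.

1.17

lx = nx/n0 = nx/500: 1, 0.58, 0.362, 0.206, 0.124
lx·mx by age: 0, 0, 0.66608, 0.29664, 0.20336
R0 = Σ lx·mx = 1.16608 → 1.17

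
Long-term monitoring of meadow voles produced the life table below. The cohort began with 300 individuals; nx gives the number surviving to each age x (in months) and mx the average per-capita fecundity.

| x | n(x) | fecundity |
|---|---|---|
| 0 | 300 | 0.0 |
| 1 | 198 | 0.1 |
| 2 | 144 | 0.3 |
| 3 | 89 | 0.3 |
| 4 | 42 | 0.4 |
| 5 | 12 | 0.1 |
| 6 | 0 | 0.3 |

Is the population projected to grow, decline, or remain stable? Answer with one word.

lx = nx/n0 = nx/300: 1, 0.66, 0.48, 0.29667…, 0.14, 0.04, 0
R0 = Σ lx·mx = 0 + 0.066 + 0.144 + 0.089… + 0.056 + 0.004 + 0 = 0.359…
R0 < 1, so the population is declining.

declining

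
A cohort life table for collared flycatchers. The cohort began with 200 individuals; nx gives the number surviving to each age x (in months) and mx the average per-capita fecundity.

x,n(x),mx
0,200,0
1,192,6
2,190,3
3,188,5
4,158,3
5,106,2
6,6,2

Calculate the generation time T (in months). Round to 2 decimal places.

2.42

lx = nx/n0 = nx/200: 1, 0.96, 0.95, 0.94, 0.79, 0.53, 0.03
lx·mx: 0, 5.76, 2.85, 4.7, 2.37, 1.06, 0.06 → R0 = 16.8
x·lx·mx: 0, 5.76, 5.7, 14.1, 9.48, 5.3, 0.36 → Σ = 40.7
T = 40.7 / 16.8 = 2.422619… → 2.42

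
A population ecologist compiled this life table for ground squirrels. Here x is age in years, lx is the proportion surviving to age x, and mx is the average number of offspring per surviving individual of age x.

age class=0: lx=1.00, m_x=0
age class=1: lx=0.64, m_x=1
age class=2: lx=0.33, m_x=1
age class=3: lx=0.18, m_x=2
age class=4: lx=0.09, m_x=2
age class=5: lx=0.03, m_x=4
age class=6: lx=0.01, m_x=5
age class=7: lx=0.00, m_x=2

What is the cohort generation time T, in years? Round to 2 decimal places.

lx·mx: 0, 0.64, 0.33, 0.36, 0.18, 0.12, 0.05, 0 → R0 = 1.68
x·lx·mx: 0, 0.64, 0.66, 1.08, 0.72, 0.6, 0.3, 0 → Σ = 4
T = 4 / 1.68 = 2.380952… → 2.38

2.38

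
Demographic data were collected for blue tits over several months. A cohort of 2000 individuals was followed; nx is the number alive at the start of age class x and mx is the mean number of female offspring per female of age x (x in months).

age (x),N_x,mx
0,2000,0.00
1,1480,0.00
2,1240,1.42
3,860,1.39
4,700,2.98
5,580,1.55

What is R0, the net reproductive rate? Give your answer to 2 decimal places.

lx = nx/n0 = nx/2000: 1, 0.74, 0.62, 0.43, 0.35, 0.29
lx·mx by age: 0, 0, 0.8804, 0.5977, 1.043, 0.4495
R0 = Σ lx·mx = 2.9706 → 2.97

2.97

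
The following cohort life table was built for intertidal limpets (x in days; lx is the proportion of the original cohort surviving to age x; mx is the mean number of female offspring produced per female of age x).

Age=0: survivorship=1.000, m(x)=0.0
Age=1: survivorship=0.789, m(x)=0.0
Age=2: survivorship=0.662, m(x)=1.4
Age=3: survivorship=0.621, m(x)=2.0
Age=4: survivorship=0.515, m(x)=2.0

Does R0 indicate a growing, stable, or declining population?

R0 = Σ lx·mx = 0 + 0 + 0.9268 + 1.242 + 1.03 = 3.1988
R0 > 1, so the population is growing.

growing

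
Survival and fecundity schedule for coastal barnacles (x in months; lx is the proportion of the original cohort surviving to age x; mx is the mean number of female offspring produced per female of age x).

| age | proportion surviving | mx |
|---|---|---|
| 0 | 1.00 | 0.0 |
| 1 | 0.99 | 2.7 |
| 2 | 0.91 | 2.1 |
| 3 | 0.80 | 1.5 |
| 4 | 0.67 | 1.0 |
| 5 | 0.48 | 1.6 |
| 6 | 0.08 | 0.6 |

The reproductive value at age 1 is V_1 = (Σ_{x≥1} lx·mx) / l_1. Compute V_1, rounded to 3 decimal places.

lx·mx for x ≥ 1: 2.673, 1.911, 1.2, 0.67, 0.768, 0.048 → sum = 7.27
V_1 = 7.27 / l_1 = 7.27 / 0.99 = 7.343434… → 7.343

7.343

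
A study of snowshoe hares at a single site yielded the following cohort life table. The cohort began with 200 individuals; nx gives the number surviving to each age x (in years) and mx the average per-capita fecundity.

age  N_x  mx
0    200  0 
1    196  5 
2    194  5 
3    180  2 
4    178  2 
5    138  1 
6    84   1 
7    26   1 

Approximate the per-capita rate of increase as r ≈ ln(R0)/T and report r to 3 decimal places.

1.148

lx = nx/n0 = nx/200: 1, 0.98, 0.97, 0.9, 0.89, 0.69, 0.42, 0.13
R0 = Σ lx·mx = 0 + 4.9 + 4.85 + 1.8 + 1.78 + 0.69 + 0.42 + 0.13 = 14.57
Σ x·lx·mx = 34; T = 34/14.57 = 2.33356…
r ≈ ln(R0)/T = ln(14.57)/2.33356… = 1.14802… → 1.148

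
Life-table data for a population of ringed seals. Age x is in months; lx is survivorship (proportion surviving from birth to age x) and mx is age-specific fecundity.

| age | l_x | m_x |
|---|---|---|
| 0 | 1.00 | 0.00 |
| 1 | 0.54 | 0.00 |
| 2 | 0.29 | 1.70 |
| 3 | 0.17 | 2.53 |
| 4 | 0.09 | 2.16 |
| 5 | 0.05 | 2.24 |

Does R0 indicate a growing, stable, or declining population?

growing

R0 = Σ lx·mx = 0 + 0 + 0.493 + 0.4301 + 0.1944 + 0.112 = 1.2295
R0 > 1, so the population is growing.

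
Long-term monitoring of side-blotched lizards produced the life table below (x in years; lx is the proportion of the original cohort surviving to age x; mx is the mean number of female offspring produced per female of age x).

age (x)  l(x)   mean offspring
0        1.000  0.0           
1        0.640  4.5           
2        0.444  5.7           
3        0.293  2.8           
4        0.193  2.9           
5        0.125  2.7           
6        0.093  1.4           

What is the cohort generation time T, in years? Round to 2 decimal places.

2.08

lx·mx: 0, 2.88, 2.5308, 0.8204, 0.5597, 0.3375, 0.1302 → R0 = 7.2586
x·lx·mx: 0, 2.88, 5.0616, 2.4612, 2.2388, 1.6875, 0.7812 → Σ = 15.1103
T = 15.1103 / 7.2586 = 2.08171… → 2.08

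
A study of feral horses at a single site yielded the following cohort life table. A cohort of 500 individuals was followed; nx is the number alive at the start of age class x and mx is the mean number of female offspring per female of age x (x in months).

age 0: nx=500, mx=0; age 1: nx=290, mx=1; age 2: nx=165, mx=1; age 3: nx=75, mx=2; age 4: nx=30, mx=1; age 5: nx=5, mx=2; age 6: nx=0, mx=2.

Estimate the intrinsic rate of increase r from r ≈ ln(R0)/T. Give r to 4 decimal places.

lx = nx/n0 = nx/500: 1, 0.58, 0.33, 0.15, 0.06, 0.01, 0
R0 = Σ lx·mx = 0 + 0.58 + 0.33 + 0.3 + 0.06 + 0.02 + 0 = 1.29
Σ x·lx·mx = 2.48; T = 2.48/1.29 = 1.92248…
r ≈ ln(R0)/T = ln(1.29)/1.92248… = 0.132455… → 0.1325

0.1325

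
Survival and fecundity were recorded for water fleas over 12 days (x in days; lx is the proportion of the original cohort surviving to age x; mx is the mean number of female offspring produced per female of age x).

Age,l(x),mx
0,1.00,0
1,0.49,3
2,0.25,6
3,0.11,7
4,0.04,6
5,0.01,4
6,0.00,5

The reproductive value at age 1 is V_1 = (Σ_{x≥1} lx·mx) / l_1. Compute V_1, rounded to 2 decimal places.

8.20

lx·mx for x ≥ 1: 1.47, 1.5, 0.77, 0.24, 0.04, 0 → sum = 4.02
V_1 = 4.02 / l_1 = 4.02 / 0.49 = 8.204082… → 8.20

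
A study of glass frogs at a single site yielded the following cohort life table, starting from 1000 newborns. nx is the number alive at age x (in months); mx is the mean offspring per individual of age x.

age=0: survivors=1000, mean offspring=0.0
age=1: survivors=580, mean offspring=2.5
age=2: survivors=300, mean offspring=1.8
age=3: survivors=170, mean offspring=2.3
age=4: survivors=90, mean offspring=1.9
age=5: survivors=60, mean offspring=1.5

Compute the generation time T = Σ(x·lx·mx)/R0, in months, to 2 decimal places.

lx = nx/n0 = nx/1000: 1, 0.58, 0.3, 0.17, 0.09, 0.06
lx·mx: 0, 1.45, 0.54, 0.391, 0.171, 0.09 → R0 = 2.642
x·lx·mx: 0, 1.45, 1.08, 1.173, 0.684, 0.45 → Σ = 4.837
T = 4.837 / 2.642 = 1.83081… → 1.83

1.83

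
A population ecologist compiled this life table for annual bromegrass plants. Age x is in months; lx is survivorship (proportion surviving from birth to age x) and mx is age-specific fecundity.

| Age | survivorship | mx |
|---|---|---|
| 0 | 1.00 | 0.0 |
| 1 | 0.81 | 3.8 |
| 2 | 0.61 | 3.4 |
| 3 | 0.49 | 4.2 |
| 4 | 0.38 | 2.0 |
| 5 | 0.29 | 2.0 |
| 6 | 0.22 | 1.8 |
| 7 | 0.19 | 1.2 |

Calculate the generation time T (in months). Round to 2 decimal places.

2.54

lx·mx: 0, 3.078, 2.074, 2.058, 0.76, 0.58, 0.396, 0.228 → R0 = 9.174
x·lx·mx: 0, 3.078, 4.148, 6.174, 3.04, 2.9, 2.376, 1.596 → Σ = 23.312
T = 23.312 / 9.174 = 2.541094… → 2.54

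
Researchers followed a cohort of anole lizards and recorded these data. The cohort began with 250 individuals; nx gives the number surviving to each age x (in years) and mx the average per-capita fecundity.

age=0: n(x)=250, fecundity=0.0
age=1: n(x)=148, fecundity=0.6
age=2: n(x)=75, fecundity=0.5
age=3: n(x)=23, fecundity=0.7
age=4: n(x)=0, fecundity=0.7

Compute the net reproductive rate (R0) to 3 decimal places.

lx = nx/n0 = nx/250: 1, 0.592, 0.3, 0.092, 0
lx·mx by age: 0, 0.3552, 0.15, 0.0644, 0
R0 = Σ lx·mx = 0.5696 → 0.570

0.570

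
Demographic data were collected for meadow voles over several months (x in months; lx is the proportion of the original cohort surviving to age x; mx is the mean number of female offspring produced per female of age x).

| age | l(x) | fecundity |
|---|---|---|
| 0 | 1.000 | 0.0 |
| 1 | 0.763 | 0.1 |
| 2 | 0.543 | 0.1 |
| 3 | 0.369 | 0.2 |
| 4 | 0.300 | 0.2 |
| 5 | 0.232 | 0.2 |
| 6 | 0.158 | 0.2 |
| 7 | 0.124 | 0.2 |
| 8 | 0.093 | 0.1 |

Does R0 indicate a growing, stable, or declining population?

declining

R0 = Σ lx·mx = 0 + 0.0763 + 0.0543 + 0.0738 + 0.06 + 0.0464 + 0.0316 + 0.0248 + 0.0093 = 0.3765
R0 < 1, so the population is declining.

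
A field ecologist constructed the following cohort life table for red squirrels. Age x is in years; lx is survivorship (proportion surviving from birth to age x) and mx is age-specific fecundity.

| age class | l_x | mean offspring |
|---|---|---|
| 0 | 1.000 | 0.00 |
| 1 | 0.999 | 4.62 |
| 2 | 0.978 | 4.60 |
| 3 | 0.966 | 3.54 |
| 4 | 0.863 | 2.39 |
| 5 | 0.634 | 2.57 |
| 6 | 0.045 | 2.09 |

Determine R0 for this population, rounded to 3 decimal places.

16.320

lx·mx by age: 0, 4.61538, 4.4988, 3.41964, 2.06257, 1.62938, 0.09405
R0 = Σ lx·mx = 16.31982 → 16.320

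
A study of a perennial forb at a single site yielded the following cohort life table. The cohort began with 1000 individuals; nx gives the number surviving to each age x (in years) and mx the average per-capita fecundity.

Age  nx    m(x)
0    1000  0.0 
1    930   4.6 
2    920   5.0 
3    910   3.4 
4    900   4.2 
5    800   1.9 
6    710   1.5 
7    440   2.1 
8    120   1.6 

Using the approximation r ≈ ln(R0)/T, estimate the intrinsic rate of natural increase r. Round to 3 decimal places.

lx = nx/n0 = nx/1000: 1, 0.93, 0.92, 0.91, 0.9, 0.8, 0.71, 0.44, 0.12
R0 = Σ lx·mx = 0 + 4.278 + 4.6 + 3.094 + 3.78 + 1.52 + 1.065 + 0.924 + 0.192 = 19.453
Σ x·lx·mx = 59.874; T = 59.874/19.453 = 3.07788…
r ≈ ln(R0)/T = ln(19.453)/3.07788… = 0.9643… → 0.964

0.964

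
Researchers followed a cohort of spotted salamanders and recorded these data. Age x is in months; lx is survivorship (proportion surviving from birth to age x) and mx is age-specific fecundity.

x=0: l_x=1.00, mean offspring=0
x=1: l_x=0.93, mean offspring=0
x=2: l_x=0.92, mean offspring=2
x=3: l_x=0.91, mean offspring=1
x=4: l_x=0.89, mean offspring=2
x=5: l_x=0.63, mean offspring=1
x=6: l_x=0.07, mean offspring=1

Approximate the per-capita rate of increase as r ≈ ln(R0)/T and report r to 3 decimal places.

0.506

R0 = Σ lx·mx = 0 + 0 + 1.84 + 0.91 + 1.78 + 0.63 + 0.07 = 5.23
Σ x·lx·mx = 17.1; T = 17.1/5.23 = 3.2696…
r ≈ ln(R0)/T = ln(5.23)/3.2696… = 0.506… → 0.506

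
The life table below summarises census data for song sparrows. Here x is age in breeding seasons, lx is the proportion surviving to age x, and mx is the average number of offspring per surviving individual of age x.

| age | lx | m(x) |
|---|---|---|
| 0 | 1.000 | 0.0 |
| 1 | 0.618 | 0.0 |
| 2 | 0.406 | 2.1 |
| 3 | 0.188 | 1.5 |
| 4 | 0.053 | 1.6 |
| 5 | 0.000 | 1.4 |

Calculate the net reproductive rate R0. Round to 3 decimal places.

lx·mx by age: 0, 0, 0.8526, 0.282, 0.0848, 0
R0 = Σ lx·mx = 1.2194 → 1.219

1.219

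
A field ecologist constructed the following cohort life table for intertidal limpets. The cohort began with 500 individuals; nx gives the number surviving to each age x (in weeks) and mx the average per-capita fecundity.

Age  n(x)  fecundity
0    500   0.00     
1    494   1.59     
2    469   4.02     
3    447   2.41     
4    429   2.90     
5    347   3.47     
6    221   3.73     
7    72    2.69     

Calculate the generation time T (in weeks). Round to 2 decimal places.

lx = nx/n0 = nx/500: 1, 0.988, 0.938, 0.894, 0.858, 0.694, 0.442, 0.144
lx·mx: 0, 1.57092, 3.77076, 2.15454, 2.4882, 2.40818, 1.64866, 0.38736 → R0 = 14.42862
x·lx·mx: 0, 1.57092, 7.54152, 6.46362, 9.9528, 12.0409, 9.89196, 2.71152 → Σ = 50.17324
T = 50.17324 / 14.42862 = 3.477342… → 3.48

3.48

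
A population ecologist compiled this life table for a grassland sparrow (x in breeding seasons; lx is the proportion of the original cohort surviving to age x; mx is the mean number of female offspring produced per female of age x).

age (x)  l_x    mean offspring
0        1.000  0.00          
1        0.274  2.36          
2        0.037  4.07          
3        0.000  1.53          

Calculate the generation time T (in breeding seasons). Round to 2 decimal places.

1.19

lx·mx: 0, 0.64664, 0.15059, 0 → R0 = 0.79723
x·lx·mx: 0, 0.64664, 0.30118, 0 → Σ = 0.94782
T = 0.94782 / 0.79723 = 1.188892… → 1.19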